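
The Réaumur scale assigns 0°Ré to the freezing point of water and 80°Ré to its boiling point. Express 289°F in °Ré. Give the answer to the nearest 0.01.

First in Celsius: (289 - 32) × 5/9 = 142.7778°C.
Linearly onto the Réaumur scale: 0 + (142.7778 / 100) × (80 - 0) = 114.22°Ré.

114.22°Ré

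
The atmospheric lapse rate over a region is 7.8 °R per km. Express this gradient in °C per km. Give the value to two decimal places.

4.33 °C/km

The quantity depends on a temperature interval, so only the ratio of degree sizes applies; the offset between the scales is irrelevant.
A change of 1°R is a change of 5/9°C, so 7.8 × 5/9 = 4.33.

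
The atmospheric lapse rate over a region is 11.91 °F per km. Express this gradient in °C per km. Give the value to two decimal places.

6.62 °C/km

The quantity depends on a temperature interval, so only the ratio of degree sizes applies; the offset between the scales is irrelevant.
A change of 1°F is a change of 5/9°C, so 11.91 × 5/9 = 6.62.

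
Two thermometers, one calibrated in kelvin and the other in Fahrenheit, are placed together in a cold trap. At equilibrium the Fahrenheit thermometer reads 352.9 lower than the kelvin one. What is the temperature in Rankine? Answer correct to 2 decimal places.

Let x be the kelvin reading; then the Fahrenheit reading is 1.8·x - 459.67.
(1.8·x - 459.67) - x = -352.9  ⇒  (0.8)·x = 106.77  ⇒  x = 133.4625 K.
In Celsius: 133.4625 - 273.15 = -139.6875°C.
In Rankine: -139.6875 × 1.8 + 491.67 = 240.23°R.

240.23°R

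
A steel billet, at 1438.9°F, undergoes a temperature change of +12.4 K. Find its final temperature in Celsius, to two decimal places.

794.01°C

Initial temperature in Celsius: (1438.9 - 32) × 5/9 = 781.6111°C.
The 12.4 K change is an interval; Kelvin and Celsius degrees are the same size, so ΔC = +12.4°C.
Final Celsius temperature: 781.6111 + 12.4000 = 794.0111°C.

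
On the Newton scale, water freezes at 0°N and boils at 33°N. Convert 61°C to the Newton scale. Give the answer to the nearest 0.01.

20.13°N

Linearly onto the Newton scale: 0 + (61.0000 / 100) × (33 - 0) = 20.13°N.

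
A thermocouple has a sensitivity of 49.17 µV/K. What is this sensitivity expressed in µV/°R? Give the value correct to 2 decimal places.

Since only a temperature interval is involved, the additive offset between the scales drops out.
A change of 1°R is a change of 5/9 K, so per °R the value is 49.17 × 5/9 = 27.32.

27.32 µV/°R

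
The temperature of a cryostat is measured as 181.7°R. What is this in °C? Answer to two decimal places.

In Celsius: (181.7 - 491.67) × 5/9 = -172.2056°C.

-172.21°C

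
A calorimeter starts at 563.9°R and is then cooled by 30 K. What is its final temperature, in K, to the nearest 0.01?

Initial temperature in Celsius: (563.9 - 491.67) × 5/9 = 40.1278°C.
The 30 K change is an interval; Kelvin and Celsius degrees are the same size, so ΔC = -30°C.
Final Celsius temperature: 40.1278 - 30.0000 = 10.1278°C.
In kelvin: 10.1278 + 273.15 = 283.28 K.

283.28 K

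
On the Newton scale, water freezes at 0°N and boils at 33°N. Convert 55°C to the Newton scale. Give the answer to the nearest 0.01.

18.15°N

Linearly onto the Newton scale: 0 + (55.0000 / 100) × (33 - 0) = 18.15°N.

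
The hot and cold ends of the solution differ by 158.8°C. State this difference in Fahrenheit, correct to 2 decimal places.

Only the scale ratio 1.8 matters for a change in temperature.
158.8 × 1.8 = 285.84.

285.84°F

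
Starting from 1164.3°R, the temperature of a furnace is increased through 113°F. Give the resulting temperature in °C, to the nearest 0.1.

436.5°C

Initial temperature in Celsius: (1164.3 - 491.67) × 5/9 = 373.6833°C.
The 113°F change is an interval, so only the factor 5/9 applies: +113 × 5/9 = +62.7778°C.
Final Celsius temperature: 373.6833 + 62.7778 = 436.4611°C.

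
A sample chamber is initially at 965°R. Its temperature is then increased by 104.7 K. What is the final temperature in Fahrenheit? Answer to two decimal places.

Initial temperature in Celsius: (965 - 491.67) × 5/9 = 262.9611°C.
The 104.7 K change is an interval; Kelvin and Celsius degrees are the same size, so ΔC = +104.7°C.
Final Celsius temperature: 262.9611 + 104.7000 = 367.6611°C.
In Fahrenheit: 367.6611 × 1.8 + 32 = 693.79°F.

693.79°F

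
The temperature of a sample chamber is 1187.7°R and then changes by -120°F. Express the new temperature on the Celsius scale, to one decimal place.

Initial temperature in Celsius: (1187.7 - 491.67) × 5/9 = 386.6833°C.
The 120°F change is an interval, so only the factor 5/9 applies: -120 × 5/9 = -66.6667°C.
Final Celsius temperature: 386.6833 - 66.6667 = 320.0167°C.

320.0°C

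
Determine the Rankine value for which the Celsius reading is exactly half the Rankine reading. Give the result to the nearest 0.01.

Let R be the Rankine reading. The Celsius reading is C = 5/9·R - 273.15.
Require C = 0.5·R: 5/9·R - 273.15 = 0.5·R.
(1/18)·R = 273.15  ⇒  R = 4916.70.

4916.70°R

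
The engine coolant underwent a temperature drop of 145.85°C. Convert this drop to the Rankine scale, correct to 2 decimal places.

262.53°R

Only the scale ratio 1.8 matters for a change in temperature.
145.85 × 1.8 = 262.53.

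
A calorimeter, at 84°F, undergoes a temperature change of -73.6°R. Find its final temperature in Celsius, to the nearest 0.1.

Initial temperature in Celsius: (84 - 32) × 5/9 = 28.8889°C.
The 73.6°R change is an interval, so only the factor 5/9 applies: -73.6 × 5/9 = -40.8889°C.
Final Celsius temperature: 28.8889 - 40.8889 = -12.0000°C.

-12.0°C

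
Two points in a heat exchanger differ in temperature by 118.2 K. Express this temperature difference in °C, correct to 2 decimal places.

118.20°C

Kelvin and Celsius degrees are the same size, so the interval is unchanged: 118.20.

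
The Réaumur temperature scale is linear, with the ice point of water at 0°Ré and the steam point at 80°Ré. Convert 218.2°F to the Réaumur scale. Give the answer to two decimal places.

82.76°Ré

First in Celsius: (218.2 - 32) × 5/9 = 103.4444°C.
Linearly onto the Réaumur scale: 0 + (103.4444 / 100) × (80 - 0) = 82.76°Ré.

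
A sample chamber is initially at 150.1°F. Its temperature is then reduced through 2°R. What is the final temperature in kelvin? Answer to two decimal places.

337.65 K

Initial temperature in Celsius: (150.1 - 32) × 5/9 = 65.6111°C.
The 2°R change is an interval, so only the factor 5/9 applies: -2 × 5/9 = -1.1111°C.
Final Celsius temperature: 65.6111 - 1.1111 = 64.5000°C.
In kelvin: 64.5000 + 273.15 = 337.65 K.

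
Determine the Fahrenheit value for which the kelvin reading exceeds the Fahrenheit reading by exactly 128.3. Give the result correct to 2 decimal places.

285.91°F

Let F be the Fahrenheit reading. The kelvin reading is K = 5/9·F + 255.372.
Require K - F = 128.3: (-4/9)·F + 255.372 = 128.3.
F = (128.3 - 255.372) / (-4/9) = 285.91.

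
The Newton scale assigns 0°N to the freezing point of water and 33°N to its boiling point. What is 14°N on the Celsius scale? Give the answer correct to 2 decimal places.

42.42°C

Linear interpolation between the fixed points: C = (14 - 0) × 100 / (33 - 0) = 42.4242°C.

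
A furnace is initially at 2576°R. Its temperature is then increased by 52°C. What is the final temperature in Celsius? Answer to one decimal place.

1210.0°C

Initial temperature in Celsius: (2576 - 491.67) × 5/9 = 1157.9611°C.
Final Celsius temperature: 1157.9611 + 52.0000 = 1209.9611°C.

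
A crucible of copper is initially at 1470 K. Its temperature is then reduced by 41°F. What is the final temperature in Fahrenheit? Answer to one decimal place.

Initial temperature in Celsius: 1470 - 273.15 = 1196.8500°C.
The 41°F change is an interval, so only the factor 5/9 applies: -41 × 5/9 = -22.7778°C.
Final Celsius temperature: 1196.8500 - 22.7778 = 1174.0722°C.
In Fahrenheit: 1174.0722 × 1.8 + 32 = 2145.3°F.

2145.3°F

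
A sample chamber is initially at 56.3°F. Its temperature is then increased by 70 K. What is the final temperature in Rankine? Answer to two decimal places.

641.97°R

Initial temperature in Celsius: (56.3 - 32) × 5/9 = 13.5000°C.
The 70 K change is an interval; Kelvin and Celsius degrees are the same size, so ΔC = +70°C.
Final Celsius temperature: 13.5000 + 70.0000 = 83.5000°C.
In Rankine: 83.5000 × 1.8 + 491.67 = 641.97°R.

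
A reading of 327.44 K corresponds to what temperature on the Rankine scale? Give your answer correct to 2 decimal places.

In Celsius: 327.44 - 273.15 = 54.2900°C.
In Rankine: 54.2900 × 1.8 + 491.67 = 589.39°R.

589.39°R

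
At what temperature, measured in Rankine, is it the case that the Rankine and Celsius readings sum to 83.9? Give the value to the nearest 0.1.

229.5°R

Let R be the Rankine reading. The Celsius reading is C = 5/9·R - 273.15.
Require R + C = 83.9: (14/9)·R - 273.15 = 83.9.
R = (83.9 + 273.15) / (14/9) = 229.5.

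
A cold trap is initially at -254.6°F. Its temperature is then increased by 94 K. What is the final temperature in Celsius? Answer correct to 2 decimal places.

Initial temperature in Celsius: (-254.6 - 32) × 5/9 = -159.2222°C.
The 94 K change is an interval; Kelvin and Celsius degrees are the same size, so ΔC = +94°C.
Final Celsius temperature: -159.2222 + 94.0000 = -65.2222°C.

-65.22°C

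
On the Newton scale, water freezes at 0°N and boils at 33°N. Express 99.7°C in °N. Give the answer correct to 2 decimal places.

Linearly onto the Newton scale: 0 + (99.7000 / 100) × (33 - 0) = 32.90°N.

32.90°N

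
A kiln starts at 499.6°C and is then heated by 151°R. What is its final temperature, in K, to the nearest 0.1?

856.6 K

The 151°R change is an interval, so only the factor 5/9 applies: +151 × 5/9 = +83.8889°C.
Final Celsius temperature: 499.6000 + 83.8889 = 583.4889°C.
In kelvin: 583.4889 + 273.15 = 856.6 K.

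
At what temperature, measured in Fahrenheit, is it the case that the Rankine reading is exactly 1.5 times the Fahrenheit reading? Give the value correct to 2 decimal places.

Let F be the Fahrenheit reading. The Rankine reading is R = 1·F + 459.67.
Require R = 1.5·F: 1·F + 459.67 = 1.5·F.
(-0.5)·F = -459.67  ⇒  F = 919.34.

919.34°F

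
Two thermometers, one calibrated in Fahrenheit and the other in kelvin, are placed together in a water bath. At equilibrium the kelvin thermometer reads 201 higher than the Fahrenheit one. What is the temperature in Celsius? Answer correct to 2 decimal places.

Let x be the Fahrenheit reading; then the kelvin reading is 5/9·x + 255.372.
(5/9·x + 255.372) - x = 201  ⇒  (-4/9)·x = -54.3722  ⇒  x = 122.3375°F.
In Celsius: (122.3375 - 32) × 5/9 = 50.19°C.

50.19°C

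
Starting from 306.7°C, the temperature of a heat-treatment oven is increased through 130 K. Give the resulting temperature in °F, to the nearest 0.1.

818.1°F

The 130 K change is an interval; Kelvin and Celsius degrees are the same size, so ΔC = +130°C.
Final Celsius temperature: 306.7000 + 130.0000 = 436.7000°C.
In Fahrenheit: 436.7000 × 1.8 + 32 = 818.1°F.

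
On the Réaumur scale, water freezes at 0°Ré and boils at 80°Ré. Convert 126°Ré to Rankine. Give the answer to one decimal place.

775.2°R

Linear interpolation between the fixed points: C = (126 - 0) × 100 / (80 - 0) = 157.5000°C.
Then 157.5000 × 1.8 + 491.67 = 775.2°R.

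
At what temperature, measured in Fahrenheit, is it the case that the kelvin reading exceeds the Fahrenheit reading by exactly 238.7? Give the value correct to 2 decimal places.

Let F be the Fahrenheit reading. The kelvin reading is K = 5/9·F + 255.372.
Require K - F = 238.7: (-4/9)·F + 255.372 = 238.7.
F = (238.7 - 255.372) / (-4/9) = 37.51.

37.51°F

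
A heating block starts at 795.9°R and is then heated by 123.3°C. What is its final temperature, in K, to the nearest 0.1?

Initial temperature in Celsius: (795.9 - 491.67) × 5/9 = 169.0167°C.
Final Celsius temperature: 169.0167 + 123.3000 = 292.3167°C.
In kelvin: 292.3167 + 273.15 = 565.5 K.

565.5 K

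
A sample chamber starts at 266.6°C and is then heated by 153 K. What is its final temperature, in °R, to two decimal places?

The 153 K change is an interval; Kelvin and Celsius degrees are the same size, so ΔC = +153°C.
Final Celsius temperature: 266.6000 + 153.0000 = 419.6000°C.
In Rankine: 419.6000 × 1.8 + 491.67 = 1246.95°R.

1246.95°R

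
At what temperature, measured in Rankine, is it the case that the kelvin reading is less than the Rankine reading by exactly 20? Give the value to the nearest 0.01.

45.00°R

Let R be the Rankine reading. The kelvin reading is K = 5/9·R.
Require K - R = -20: (-4/9)·R = -20.
R = (-20) / (-4/9) = 45.00.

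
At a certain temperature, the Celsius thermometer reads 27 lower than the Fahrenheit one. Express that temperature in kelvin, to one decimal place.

Let x be the Fahrenheit reading; then the Celsius reading is 5/9·x - 17.7778.
(5/9·x - 17.7778) - x = -27  ⇒  (-4/9)·x = -83/9  ⇒  x = 20.7500°F.
In Celsius: (20.75 - 32) × 5/9 = -6.2500°C.
In kelvin: -6.2500 + 273.15 = 266.9 K.

266.9 K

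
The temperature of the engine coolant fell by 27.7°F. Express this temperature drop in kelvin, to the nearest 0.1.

Only the scale ratio 5/9 matters for a change in temperature.
27.7 × 5/9 = 15.4.

15.4 K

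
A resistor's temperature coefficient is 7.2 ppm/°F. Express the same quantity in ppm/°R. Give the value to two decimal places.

Since only a temperature interval is involved, the additive offset between the scales drops out.
A change of 1°R is a change of 1°F, so per °R the value is 7.2 × 1 = 7.20.

7.20 ppm/°R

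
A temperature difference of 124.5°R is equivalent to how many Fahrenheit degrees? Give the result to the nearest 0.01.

Rankine and Fahrenheit degrees are the same size, so the interval is unchanged: 124.50.

124.50°F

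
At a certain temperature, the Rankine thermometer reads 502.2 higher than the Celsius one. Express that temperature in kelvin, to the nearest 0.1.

Let x be the Celsius reading; then the Rankine reading is 1.8·x + 491.67.
(1.8·x + 491.67) - x = 502.2  ⇒  (0.8)·x = 10.53  ⇒  x = 13.1625°C.
In kelvin: 13.1625 + 273.15 = 286.3 K.

286.3 K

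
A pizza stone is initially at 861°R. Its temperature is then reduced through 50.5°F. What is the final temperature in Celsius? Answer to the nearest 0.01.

177.13°C

Initial temperature in Celsius: (861 - 491.67) × 5/9 = 205.1833°C.
The 50.5°F change is an interval, so only the factor 5/9 applies: -50.5 × 5/9 = -28.0556°C.
Final Celsius temperature: 205.1833 - 28.0556 = 177.1278°C.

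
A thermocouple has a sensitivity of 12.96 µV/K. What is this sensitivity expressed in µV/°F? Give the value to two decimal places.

7.20 µV/°F

The quantity depends on a temperature interval, so only the ratio of degree sizes applies; the offset between the scales is irrelevant.
A change of 1°F is a change of 5/9 K, so per °F the value is 12.96 × 5/9 = 7.20.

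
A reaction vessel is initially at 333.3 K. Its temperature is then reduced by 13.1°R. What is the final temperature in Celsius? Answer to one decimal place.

52.9°C

Initial temperature in Celsius: 333.3 - 273.15 = 60.1500°C.
The 13.1°R change is an interval, so only the factor 5/9 applies: -13.1 × 5/9 = -7.2778°C.
Final Celsius temperature: 60.1500 - 7.2778 = 52.8722°C.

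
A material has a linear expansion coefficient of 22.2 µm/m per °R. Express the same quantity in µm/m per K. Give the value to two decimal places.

39.96 µm/m per K

The quantity depends on a temperature interval, so only the ratio of degree sizes applies; the offset between the scales is irrelevant.
A change of 1 K is a change of 1.8°R, so per K the value is 22.2 × 1.8 = 39.96.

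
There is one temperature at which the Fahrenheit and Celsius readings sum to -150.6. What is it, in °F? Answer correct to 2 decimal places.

Let F be the Fahrenheit reading. The Celsius reading is C = 5/9·F - 17.7778.
Require F + C = -150.6: (14/9)·F - 17.7778 = -150.6.
F = (-150.6 + 17.7778) / (14/9) = -85.39.

-85.39°F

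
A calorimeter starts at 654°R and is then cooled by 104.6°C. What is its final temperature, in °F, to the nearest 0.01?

6.05°F

Initial temperature in Celsius: (654 - 491.67) × 5/9 = 90.1833°C.
Final Celsius temperature: 90.1833 - 104.6000 = -14.4167°C.
In Fahrenheit: -14.4167 × 1.8 + 32 = 6.05°F.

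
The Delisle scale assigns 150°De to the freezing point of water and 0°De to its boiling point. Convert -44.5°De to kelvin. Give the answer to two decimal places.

Linear interpolation between the fixed points: C = (-44.5 - 150) × 100 / (0 - 150) = 129.6667°C.
Then 129.6667 + 273.15 = 402.82 K.

402.82 K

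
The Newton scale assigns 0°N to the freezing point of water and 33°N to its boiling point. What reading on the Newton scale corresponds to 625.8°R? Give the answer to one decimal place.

First in Celsius: (625.8 - 491.67) × 5/9 = 74.5167°C.
Linearly onto the Newton scale: 0 + (74.5167 / 100) × (33 - 0) = 24.6°N.

24.6°N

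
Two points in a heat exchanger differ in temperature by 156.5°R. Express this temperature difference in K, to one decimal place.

86.9 K

For a temperature interval the offset drops out; only the factor 5/9 applies.
156.5 × 5/9 = 86.9.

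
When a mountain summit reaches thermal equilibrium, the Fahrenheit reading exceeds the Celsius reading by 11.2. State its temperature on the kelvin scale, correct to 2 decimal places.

247.15 K

Let x be the Fahrenheit reading; then the Celsius reading is 5/9·x - 17.7778.
(5/9·x - 17.7778) - x = -11.2  ⇒  (-4/9)·x = 6.57778  ⇒  x = -14.8000°F.
In Celsius: (-14.8 - 32) × 5/9 = -26.0000°C.
In kelvin: -26.0000 + 273.15 = 247.15 K.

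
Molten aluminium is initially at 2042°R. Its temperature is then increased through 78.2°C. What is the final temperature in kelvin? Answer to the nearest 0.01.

Initial temperature in Celsius: (2042 - 491.67) × 5/9 = 861.2944°C.
Final Celsius temperature: 861.2944 + 78.2000 = 939.4944°C.
In kelvin: 939.4944 + 273.15 = 1212.64 K.

1212.64 K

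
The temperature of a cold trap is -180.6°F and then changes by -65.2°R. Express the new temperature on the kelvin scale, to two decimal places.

Initial temperature in Celsius: (-180.6 - 32) × 5/9 = -118.1111°C.
The 65.2°R change is an interval, so only the factor 5/9 applies: -65.2 × 5/9 = -36.2222°C.
Final Celsius temperature: -118.1111 - 36.2222 = -154.3333°C.
In kelvin: -154.3333 + 273.15 = 118.82 K.

118.82 K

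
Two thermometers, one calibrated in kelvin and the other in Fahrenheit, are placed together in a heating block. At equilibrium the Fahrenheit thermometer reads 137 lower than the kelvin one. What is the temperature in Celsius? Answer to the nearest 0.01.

Let x be the kelvin reading; then the Fahrenheit reading is 1.8·x - 459.67.
(1.8·x - 459.67) - x = -137  ⇒  (0.8)·x = 322.67  ⇒  x = 403.3375 K.
In Celsius: 403.3375 - 273.15 = 130.19°C.

130.19°C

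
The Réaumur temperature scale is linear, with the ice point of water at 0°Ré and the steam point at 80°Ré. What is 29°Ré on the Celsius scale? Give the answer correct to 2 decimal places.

36.25°C

Linear interpolation between the fixed points: C = (29 - 0) × 100 / (80 - 0) = 36.2500°C.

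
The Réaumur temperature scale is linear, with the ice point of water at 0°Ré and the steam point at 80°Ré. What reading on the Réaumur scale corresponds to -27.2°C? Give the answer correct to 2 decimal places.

Linearly onto the Réaumur scale: 0 + (-27.2000 / 100) × (80 - 0) = -21.76°Ré.

-21.76°Ré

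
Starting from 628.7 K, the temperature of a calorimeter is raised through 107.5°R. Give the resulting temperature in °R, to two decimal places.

1239.16°R

Initial temperature in Celsius: 628.7 - 273.15 = 355.5500°C.
The 107.5°R change is an interval, so only the factor 5/9 applies: +107.5 × 5/9 = +59.7222°C.
Final Celsius temperature: 355.5500 + 59.7222 = 415.2722°C.
In Rankine: 415.2722 × 1.8 + 491.67 = 1239.16°R.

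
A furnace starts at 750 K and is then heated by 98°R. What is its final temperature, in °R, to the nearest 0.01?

Initial temperature in Celsius: 750 - 273.15 = 476.8500°C.
The 98°R change is an interval, so only the factor 5/9 applies: +98 × 5/9 = +54.4444°C.
Final Celsius temperature: 476.8500 + 54.4444 = 531.2944°C.
In Rankine: 531.2944 × 1.8 + 491.67 = 1448.00°R.

1448.00°R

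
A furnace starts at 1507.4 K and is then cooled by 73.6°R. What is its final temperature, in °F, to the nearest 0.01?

2180.05°F

Initial temperature in Celsius: 1507.4 - 273.15 = 1234.2500°C.
The 73.6°R change is an interval, so only the factor 5/9 applies: -73.6 × 5/9 = -40.8889°C.
Final Celsius temperature: 1234.2500 - 40.8889 = 1193.3611°C.
In Fahrenheit: 1193.3611 × 1.8 + 32 = 2180.05°F.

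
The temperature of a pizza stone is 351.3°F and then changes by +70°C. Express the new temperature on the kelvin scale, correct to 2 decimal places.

Initial temperature in Celsius: (351.3 - 32) × 5/9 = 177.3889°C.
Final Celsius temperature: 177.3889 + 70.0000 = 247.3889°C.
In kelvin: 247.3889 + 273.15 = 520.54 K.

520.54 K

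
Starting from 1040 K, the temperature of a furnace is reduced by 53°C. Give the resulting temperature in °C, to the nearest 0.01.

Initial temperature in Celsius: 1040 - 273.15 = 766.8500°C.
Final Celsius temperature: 766.8500 - 53.0000 = 713.8500°C.

713.85°C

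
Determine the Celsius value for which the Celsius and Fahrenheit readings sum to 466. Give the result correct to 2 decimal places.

155.00°C

Let C be the Celsius reading. The Fahrenheit reading is F = 1.8·C + 32.
Require C + F = 466: (2.8)·C + 32 = 466.
C = (466 - 32) / (2.8) = 155.00.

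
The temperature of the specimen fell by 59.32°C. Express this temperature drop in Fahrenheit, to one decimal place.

106.8°F

An interval of 1°C corresponds to 1.8°F.
59.32 × 1.8 = 106.8.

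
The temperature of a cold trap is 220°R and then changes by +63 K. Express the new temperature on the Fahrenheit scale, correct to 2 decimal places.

-126.27°F

Initial temperature in Celsius: (220 - 491.67) × 5/9 = -150.9278°C.
The 63 K change is an interval; Kelvin and Celsius degrees are the same size, so ΔC = +63°C.
Final Celsius temperature: -150.9278 + 63.0000 = -87.9278°C.
In Fahrenheit: -87.9278 × 1.8 + 32 = -126.27°F.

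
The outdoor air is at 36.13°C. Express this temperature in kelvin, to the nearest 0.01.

309.28 K

In kelvin: 36.1300 + 273.15 = 309.28 K.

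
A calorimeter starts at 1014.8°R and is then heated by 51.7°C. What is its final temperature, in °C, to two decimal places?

Initial temperature in Celsius: (1014.8 - 491.67) × 5/9 = 290.6278°C.
Final Celsius temperature: 290.6278 + 51.7000 = 342.3278°C.

342.33°C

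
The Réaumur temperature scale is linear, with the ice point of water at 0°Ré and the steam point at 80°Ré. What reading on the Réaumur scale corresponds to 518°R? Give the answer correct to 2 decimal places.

11.70°Ré

First in Celsius: (518 - 491.67) × 5/9 = 14.6278°C.
Linearly onto the Réaumur scale: 0 + (14.6278 / 100) × (80 - 0) = 11.70°Ré.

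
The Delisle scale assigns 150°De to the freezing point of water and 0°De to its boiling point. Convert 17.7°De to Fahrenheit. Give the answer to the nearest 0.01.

Linear interpolation between the fixed points: C = (17.7 - 150) × 100 / (0 - 150) = 88.2000°C.
Then 88.2000 × 1.8 + 32 = 190.76°F.

190.76°F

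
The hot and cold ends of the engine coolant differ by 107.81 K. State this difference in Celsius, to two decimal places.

107.81°C

Kelvin and Celsius degrees are the same size, so the interval is unchanged: 107.81.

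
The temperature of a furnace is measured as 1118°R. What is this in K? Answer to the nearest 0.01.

621.11 K

In Celsius: (1118 - 491.67) × 5/9 = 347.9611°C.
In kelvin: 347.9611 + 273.15 = 621.11 K.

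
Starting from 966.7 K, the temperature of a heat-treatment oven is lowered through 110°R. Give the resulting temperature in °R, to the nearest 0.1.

Initial temperature in Celsius: 966.7 - 273.15 = 693.5500°C.
The 110°R change is an interval, so only the factor 5/9 applies: -110 × 5/9 = -61.1111°C.
Final Celsius temperature: 693.5500 - 61.1111 = 632.4389°C.
In Rankine: 632.4389 × 1.8 + 491.67 = 1630.1°R.

1630.1°R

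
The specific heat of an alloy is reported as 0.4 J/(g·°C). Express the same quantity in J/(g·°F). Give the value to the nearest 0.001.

Since only a temperature interval is involved, the additive offset between the scales drops out.
A change of 1°F is a change of 5/9°C, so per °F the value is 0.4 × 5/9 = 0.222.

0.222 J/(g·°F)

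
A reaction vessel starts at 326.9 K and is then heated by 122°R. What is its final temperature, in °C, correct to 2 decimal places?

121.53°C

Initial temperature in Celsius: 326.9 - 273.15 = 53.7500°C.
The 122°R change is an interval, so only the factor 5/9 applies: +122 × 5/9 = +67.7778°C.
Final Celsius temperature: 53.7500 + 67.7778 = 121.5278°C.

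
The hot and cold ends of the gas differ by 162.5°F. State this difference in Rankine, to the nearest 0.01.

Fahrenheit and Rankine degrees are the same size, so the interval is unchanged: 162.50.

162.50°R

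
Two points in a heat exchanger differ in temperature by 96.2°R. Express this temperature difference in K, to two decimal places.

Only the scale ratio 5/9 matters for a change in temperature.
96.2 × 5/9 = 53.44.

53.44 K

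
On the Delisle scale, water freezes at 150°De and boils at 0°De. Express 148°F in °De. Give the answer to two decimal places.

First in Celsius: (148 - 32) × 5/9 = 64.4444°C.
Linearly onto the Delisle scale: 150 + (64.4444 / 100) × (0 - 150) = 53.33°De.

53.33°De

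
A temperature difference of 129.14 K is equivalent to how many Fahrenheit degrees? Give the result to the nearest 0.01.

232.45°F

Only the scale ratio 1.8 matters for a change in temperature.
129.14 × 1.8 = 232.45.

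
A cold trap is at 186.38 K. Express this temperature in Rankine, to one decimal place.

335.5°R

In Celsius: 186.38 - 273.15 = -86.7700°C.
In Rankine: -86.7700 × 1.8 + 491.67 = 335.5°R.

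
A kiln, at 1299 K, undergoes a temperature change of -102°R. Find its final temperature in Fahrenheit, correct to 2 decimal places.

1776.53°F

Initial temperature in Celsius: 1299 - 273.15 = 1025.8500°C.
The 102°R change is an interval, so only the factor 5/9 applies: -102 × 5/9 = -56.6667°C.
Final Celsius temperature: 1025.8500 - 56.6667 = 969.1833°C.
In Fahrenheit: 969.1833 × 1.8 + 32 = 1776.53°F.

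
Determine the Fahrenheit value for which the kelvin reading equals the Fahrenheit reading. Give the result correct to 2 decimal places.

574.59°F

Let F be the Fahrenheit reading. The kelvin reading is K = 5/9·F + 255.372.
Set K = F: 5/9·F + 255.372 = F.
(-4/9)·F = -255.372  ⇒  F = 574.59.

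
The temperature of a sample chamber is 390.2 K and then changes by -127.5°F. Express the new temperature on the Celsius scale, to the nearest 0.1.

46.2°C

Initial temperature in Celsius: 390.2 - 273.15 = 117.0500°C.
The 127.5°F change is an interval, so only the factor 5/9 applies: -127.5 × 5/9 = -70.8333°C.
Final Celsius temperature: 117.0500 - 70.8333 = 46.2167°C.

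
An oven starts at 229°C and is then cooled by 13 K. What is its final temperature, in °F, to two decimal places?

420.80°F

The 13 K change is an interval; Kelvin and Celsius degrees are the same size, so ΔC = -13°C.
Final Celsius temperature: 229.0000 - 13.0000 = 216.0000°C.
In Fahrenheit: 216.0000 × 1.8 + 32 = 420.80°F.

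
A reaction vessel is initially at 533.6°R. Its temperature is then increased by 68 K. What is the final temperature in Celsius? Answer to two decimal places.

91.29°C

Initial temperature in Celsius: (533.6 - 491.67) × 5/9 = 23.2944°C.
The 68 K change is an interval; Kelvin and Celsius degrees are the same size, so ΔC = +68°C.
Final Celsius temperature: 23.2944 + 68.0000 = 91.2944°C.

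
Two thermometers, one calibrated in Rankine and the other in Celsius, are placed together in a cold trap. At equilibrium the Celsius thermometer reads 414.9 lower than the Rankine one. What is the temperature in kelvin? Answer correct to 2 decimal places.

Let x be the Rankine reading; then the Celsius reading is 5/9·x - 273.15.
(5/9·x - 273.15) - x = -414.9  ⇒  (-4/9)·x = -141.75  ⇒  x = 318.9375°R.
In Celsius: (318.9375 - 491.67) × 5/9 = -95.9625°C.
In kelvin: -95.9625 + 273.15 = 177.19 K.

177.19 K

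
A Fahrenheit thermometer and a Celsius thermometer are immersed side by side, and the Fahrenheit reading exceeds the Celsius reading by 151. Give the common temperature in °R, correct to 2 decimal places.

Let x be the Fahrenheit reading; then the Celsius reading is 5/9·x - 17.7778.
(5/9·x - 17.7778) - x = -151  ⇒  (-4/9)·x = -133.222  ⇒  x = 299.7500°F.
In Celsius: (299.75 - 32) × 5/9 = 148.7500°C.
In Rankine: 148.7500 × 1.8 + 491.67 = 759.42°R.

759.42°R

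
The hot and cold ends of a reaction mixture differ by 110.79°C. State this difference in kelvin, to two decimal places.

Celsius and kelvin degrees are the same size, so the interval is unchanged: 110.79.

110.79 K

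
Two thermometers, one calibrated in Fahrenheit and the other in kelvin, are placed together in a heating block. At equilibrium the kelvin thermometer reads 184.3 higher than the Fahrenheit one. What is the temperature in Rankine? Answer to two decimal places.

619.58°R

Let x be the Fahrenheit reading; then the kelvin reading is 5/9·x + 255.372.
(5/9·x + 255.372) - x = 184.3  ⇒  (-4/9)·x = -71.0722  ⇒  x = 159.9125°F.
In Celsius: (159.9125 - 32) × 5/9 = 71.0625°C.
In Rankine: 71.0625 × 1.8 + 491.67 = 619.58°R.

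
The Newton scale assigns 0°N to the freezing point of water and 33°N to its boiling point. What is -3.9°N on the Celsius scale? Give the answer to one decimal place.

-11.8°C

Linear interpolation between the fixed points: C = (-3.9 - 0) × 100 / (33 - 0) = -11.8182°C.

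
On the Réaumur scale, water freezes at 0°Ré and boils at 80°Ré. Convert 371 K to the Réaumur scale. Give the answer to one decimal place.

First in Celsius: 371 - 273.15 = 97.8500°C.
Linearly onto the Réaumur scale: 0 + (97.8500 / 100) × (80 - 0) = 78.3°Ré.

78.3°Ré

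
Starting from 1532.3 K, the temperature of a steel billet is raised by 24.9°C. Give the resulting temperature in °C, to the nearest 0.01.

1284.05°C

Initial temperature in Celsius: 1532.3 - 273.15 = 1259.1500°C.
Final Celsius temperature: 1259.1500 + 24.9000 = 1284.0500°C.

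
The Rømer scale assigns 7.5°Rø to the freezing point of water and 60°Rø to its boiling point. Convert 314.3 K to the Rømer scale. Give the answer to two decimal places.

First in Celsius: 314.3 - 273.15 = 41.1500°C.
Linearly onto the Rømer scale: 7.5 + (41.1500 / 100) × (60 - 7.5) = 29.10°Rø.

29.10°Rø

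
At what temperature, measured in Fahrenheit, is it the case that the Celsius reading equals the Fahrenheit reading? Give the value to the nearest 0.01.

-40.00°F

Let F be the Fahrenheit reading. The Celsius reading is C = 5/9·F - 17.7778.
Set C = F: 5/9·F - 17.7778 = F.
(-4/9)·F = 17.7778  ⇒  F = -40.00.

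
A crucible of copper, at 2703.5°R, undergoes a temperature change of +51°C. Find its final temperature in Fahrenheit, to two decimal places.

Initial temperature in Celsius: (2703.5 - 491.67) × 5/9 = 1228.7944°C.
Final Celsius temperature: 1228.7944 + 51.0000 = 1279.7944°C.
In Fahrenheit: 1279.7944 × 1.8 + 32 = 2335.63°F.

2335.63°F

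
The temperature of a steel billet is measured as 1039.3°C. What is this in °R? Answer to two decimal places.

2362.41°R

In Rankine: 1039.3000 × 1.8 + 491.67 = 2362.41°R.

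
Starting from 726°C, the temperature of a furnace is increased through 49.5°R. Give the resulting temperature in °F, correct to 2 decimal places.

1388.30°F

The 49.5°R change is an interval, so only the factor 5/9 applies: +49.5 × 5/9 = +27.5000°C.
Final Celsius temperature: 726.0000 + 27.5000 = 753.5000°C.
In Fahrenheit: 753.5000 × 1.8 + 32 = 1388.30°F.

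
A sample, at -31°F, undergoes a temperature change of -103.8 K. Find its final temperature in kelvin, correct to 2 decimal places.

Initial temperature in Celsius: (-31 - 32) × 5/9 = -35.0000°C.
The 103.8 K change is an interval; Kelvin and Celsius degrees are the same size, so ΔC = -103.8°C.
Final Celsius temperature: -35.0000 - 103.8000 = -138.8000°C.
In kelvin: -138.8000 + 273.15 = 134.35 K.

134.35 K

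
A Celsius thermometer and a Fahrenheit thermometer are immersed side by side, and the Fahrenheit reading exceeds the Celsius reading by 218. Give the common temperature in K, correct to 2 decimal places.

505.65 K

Let x be the Celsius reading; then the Fahrenheit reading is 1.8·x + 32.
(1.8·x + 32) - x = 218  ⇒  (0.8)·x = 186  ⇒  x = 232.5000°C.
In kelvin: 232.5000 + 273.15 = 505.65 K.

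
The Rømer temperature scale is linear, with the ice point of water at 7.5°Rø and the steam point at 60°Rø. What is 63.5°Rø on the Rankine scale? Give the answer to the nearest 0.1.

683.7°R

Linear interpolation between the fixed points: C = (63.5 - 7.5) × 100 / (60 - 7.5) = 106.6667°C.
Then 106.6667 × 1.8 + 491.67 = 683.7°R.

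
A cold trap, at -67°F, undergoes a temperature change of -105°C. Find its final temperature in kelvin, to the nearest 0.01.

Initial temperature in Celsius: (-67 - 32) × 5/9 = -55.0000°C.
Final Celsius temperature: -55.0000 - 105.0000 = -160.0000°C.
In kelvin: -160.0000 + 273.15 = 113.15 K.

113.15 K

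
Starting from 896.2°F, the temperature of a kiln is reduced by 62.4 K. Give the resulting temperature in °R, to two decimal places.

Initial temperature in Celsius: (896.2 - 32) × 5/9 = 480.1111°C.
The 62.4 K change is an interval; Kelvin and Celsius degrees are the same size, so ΔC = -62.4°C.
Final Celsius temperature: 480.1111 - 62.4000 = 417.7111°C.
In Rankine: 417.7111 × 1.8 + 491.67 = 1243.55°R.

1243.55°R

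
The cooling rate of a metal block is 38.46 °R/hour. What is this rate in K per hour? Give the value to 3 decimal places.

21.367 K/hour

The quantity depends on a temperature interval, so only the ratio of degree sizes applies; the offset between the scales is irrelevant.
A change of 1°R is a change of 5/9 K, so 38.46 × 5/9 = 21.367.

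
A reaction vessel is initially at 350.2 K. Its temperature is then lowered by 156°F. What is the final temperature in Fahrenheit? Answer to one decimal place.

Initial temperature in Celsius: 350.2 - 273.15 = 77.0500°C.
The 156°F change is an interval, so only the factor 5/9 applies: -156 × 5/9 = -86.6667°C.
Final Celsius temperature: 77.0500 - 86.6667 = -9.6167°C.
In Fahrenheit: -9.6167 × 1.8 + 32 = 14.7°F.

14.7°F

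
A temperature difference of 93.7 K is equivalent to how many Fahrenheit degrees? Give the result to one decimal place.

For a temperature interval the offset drops out; only the factor 1.8 applies.
93.7 × 1.8 = 168.7.

168.7°F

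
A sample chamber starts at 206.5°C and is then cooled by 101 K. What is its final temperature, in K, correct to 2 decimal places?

The 101 K change is an interval; Kelvin and Celsius degrees are the same size, so ΔC = -101°C.
Final Celsius temperature: 206.5000 - 101.0000 = 105.5000°C.
In kelvin: 105.5000 + 273.15 = 378.65 K.

378.65 K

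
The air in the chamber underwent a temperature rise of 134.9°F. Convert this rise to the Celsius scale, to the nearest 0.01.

74.94°C

Only the scale ratio 5/9 matters for a change in temperature.
134.9 × 5/9 = 74.94.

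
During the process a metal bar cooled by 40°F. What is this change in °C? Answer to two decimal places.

22.22°C

An interval of 1°F corresponds to 5/9°C.
40 × 5/9 = 22.22.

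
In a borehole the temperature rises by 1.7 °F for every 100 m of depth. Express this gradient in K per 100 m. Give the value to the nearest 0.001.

0.944 K/100 m

Since only a temperature interval is involved, the additive offset between the scales drops out.
A change of 1°F is a change of 5/9 K, so 1.7 × 5/9 = 0.944.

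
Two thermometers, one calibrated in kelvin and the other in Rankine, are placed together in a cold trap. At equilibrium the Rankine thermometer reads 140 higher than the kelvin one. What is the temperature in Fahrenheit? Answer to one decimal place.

-144.7°F

Let x be the kelvin reading; then the Rankine reading is 1.8·x.
(1.8·x) - x = 140  ⇒  (0.8)·x = 140  ⇒  x = 175.0000 K.
In Celsius: 175 - 273.15 = -98.1500°C.
In Fahrenheit: -98.1500 × 1.8 + 32 = -144.7°F.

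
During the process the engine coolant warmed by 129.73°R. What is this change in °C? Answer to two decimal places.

For a temperature interval the offset drops out; only the factor 5/9 applies.
129.73 × 5/9 = 72.07.

72.07°C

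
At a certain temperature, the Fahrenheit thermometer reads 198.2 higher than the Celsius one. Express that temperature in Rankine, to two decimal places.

865.62°R

Let x be the Celsius reading; then the Fahrenheit reading is 1.8·x + 32.
(1.8·x + 32) - x = 198.2  ⇒  (0.8)·x = 166.2  ⇒  x = 207.7500°C.
In Rankine: 207.7500 × 1.8 + 491.67 = 865.62°R.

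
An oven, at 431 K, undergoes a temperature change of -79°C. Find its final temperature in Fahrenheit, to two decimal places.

173.93°F

Initial temperature in Celsius: 431 - 273.15 = 157.8500°C.
Final Celsius temperature: 157.8500 - 79.0000 = 78.8500°C.
In Fahrenheit: 78.8500 × 1.8 + 32 = 173.93°F.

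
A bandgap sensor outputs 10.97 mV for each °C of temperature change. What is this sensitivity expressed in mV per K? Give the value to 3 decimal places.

The quantity depends on a temperature interval, so only the ratio of degree sizes applies; the offset between the scales is irrelevant.
A change of 1 K is a change of 1°C, so per K the value is 10.97 × 1 = 10.970.

10.970 mV per K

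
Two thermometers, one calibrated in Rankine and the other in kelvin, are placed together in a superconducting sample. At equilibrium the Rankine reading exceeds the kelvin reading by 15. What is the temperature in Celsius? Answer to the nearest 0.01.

-254.40°C

Let x be the Rankine reading; then the kelvin reading is 5/9·x.
(5/9·x) - x = -15  ⇒  (-4/9)·x = -15  ⇒  x = 33.7500°R.
In Celsius: (33.75 - 491.67) × 5/9 = -254.40°C.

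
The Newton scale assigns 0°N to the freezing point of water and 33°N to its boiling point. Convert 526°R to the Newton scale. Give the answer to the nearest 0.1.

First in Celsius: (526 - 491.67) × 5/9 = 19.0722°C.
Linearly onto the Newton scale: 0 + (19.0722 / 100) × (33 - 0) = 6.3°N.

6.3°N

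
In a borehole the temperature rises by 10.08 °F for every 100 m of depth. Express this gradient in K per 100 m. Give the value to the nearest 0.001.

The quantity depends on a temperature interval, so only the ratio of degree sizes applies; the offset between the scales is irrelevant.
A change of 1°F is a change of 5/9 K, so 10.08 × 5/9 = 5.600.

5.600 K/100 m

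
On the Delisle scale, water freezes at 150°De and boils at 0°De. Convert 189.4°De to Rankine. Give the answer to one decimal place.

444.4°R

Linear interpolation between the fixed points: C = (189.4 - 150) × 100 / (0 - 150) = -26.2667°C.
Then -26.2667 × 1.8 + 491.67 = 444.4°R.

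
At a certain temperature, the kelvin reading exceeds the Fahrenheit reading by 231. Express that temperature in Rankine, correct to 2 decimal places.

514.51°R

Let x be the kelvin reading; then the Fahrenheit reading is 1.8·x - 459.67.
(1.8·x - 459.67) - x = -231  ⇒  (0.8)·x = 228.67  ⇒  x = 285.8375 K.
In Celsius: 285.8375 - 273.15 = 12.6875°C.
In Rankine: 12.6875 × 1.8 + 491.67 = 514.51°R.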